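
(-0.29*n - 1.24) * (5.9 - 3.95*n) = 1.1455*n^2 + 3.187*n - 7.316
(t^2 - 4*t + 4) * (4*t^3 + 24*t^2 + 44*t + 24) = 4*t^5 + 8*t^4 - 36*t^3 - 56*t^2 + 80*t + 96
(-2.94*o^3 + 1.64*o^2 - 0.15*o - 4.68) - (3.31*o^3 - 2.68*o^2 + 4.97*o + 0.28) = -6.25*o^3 + 4.32*o^2 - 5.12*o - 4.96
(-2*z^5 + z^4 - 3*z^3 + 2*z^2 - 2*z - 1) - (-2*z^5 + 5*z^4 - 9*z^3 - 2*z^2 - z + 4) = -4*z^4 + 6*z^3 + 4*z^2 - z - 5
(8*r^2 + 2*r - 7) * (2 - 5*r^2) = -40*r^4 - 10*r^3 + 51*r^2 + 4*r - 14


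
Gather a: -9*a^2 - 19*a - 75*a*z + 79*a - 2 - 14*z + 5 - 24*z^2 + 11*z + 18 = -9*a^2 + a*(60 - 75*z) - 24*z^2 - 3*z + 21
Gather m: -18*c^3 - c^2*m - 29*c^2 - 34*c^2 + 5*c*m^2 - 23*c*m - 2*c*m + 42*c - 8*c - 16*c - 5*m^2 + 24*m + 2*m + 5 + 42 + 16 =-18*c^3 - 63*c^2 + 18*c + m^2*(5*c - 5) + m*(-c^2 - 25*c + 26) + 63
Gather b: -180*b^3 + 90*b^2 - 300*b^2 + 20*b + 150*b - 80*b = -180*b^3 - 210*b^2 + 90*b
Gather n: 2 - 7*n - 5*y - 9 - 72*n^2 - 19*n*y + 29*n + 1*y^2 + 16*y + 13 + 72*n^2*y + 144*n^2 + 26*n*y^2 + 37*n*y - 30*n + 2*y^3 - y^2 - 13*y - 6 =n^2*(72*y + 72) + n*(26*y^2 + 18*y - 8) + 2*y^3 - 2*y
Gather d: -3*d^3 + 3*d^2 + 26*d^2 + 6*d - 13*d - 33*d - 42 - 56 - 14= -3*d^3 + 29*d^2 - 40*d - 112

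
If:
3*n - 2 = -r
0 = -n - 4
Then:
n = -4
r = 14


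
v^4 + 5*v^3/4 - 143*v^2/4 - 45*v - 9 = (v - 6)*(v + 1/4)*(v + 1)*(v + 6)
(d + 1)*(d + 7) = d^2 + 8*d + 7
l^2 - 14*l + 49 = (l - 7)^2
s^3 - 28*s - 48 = (s - 6)*(s + 2)*(s + 4)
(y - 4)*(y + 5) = y^2 + y - 20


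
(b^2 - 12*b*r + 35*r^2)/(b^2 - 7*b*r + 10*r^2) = (-b + 7*r)/(-b + 2*r)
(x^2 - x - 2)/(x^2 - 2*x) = (x + 1)/x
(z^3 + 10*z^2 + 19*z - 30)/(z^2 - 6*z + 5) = (z^2 + 11*z + 30)/(z - 5)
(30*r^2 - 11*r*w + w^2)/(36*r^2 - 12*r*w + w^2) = (5*r - w)/(6*r - w)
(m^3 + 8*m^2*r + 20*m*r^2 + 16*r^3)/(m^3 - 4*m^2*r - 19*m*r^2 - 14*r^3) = (-m^2 - 6*m*r - 8*r^2)/(-m^2 + 6*m*r + 7*r^2)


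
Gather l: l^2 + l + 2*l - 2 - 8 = l^2 + 3*l - 10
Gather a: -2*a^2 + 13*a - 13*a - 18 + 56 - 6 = 32 - 2*a^2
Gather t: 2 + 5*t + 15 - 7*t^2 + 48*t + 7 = -7*t^2 + 53*t + 24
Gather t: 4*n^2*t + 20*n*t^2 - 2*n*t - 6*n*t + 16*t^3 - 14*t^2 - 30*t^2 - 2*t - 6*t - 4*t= 16*t^3 + t^2*(20*n - 44) + t*(4*n^2 - 8*n - 12)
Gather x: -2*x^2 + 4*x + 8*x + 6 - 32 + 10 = -2*x^2 + 12*x - 16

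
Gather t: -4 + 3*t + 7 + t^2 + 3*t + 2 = t^2 + 6*t + 5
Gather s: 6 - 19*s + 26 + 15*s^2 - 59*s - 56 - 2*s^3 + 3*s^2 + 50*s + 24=-2*s^3 + 18*s^2 - 28*s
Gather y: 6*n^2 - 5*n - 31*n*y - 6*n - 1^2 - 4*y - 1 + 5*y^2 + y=6*n^2 - 11*n + 5*y^2 + y*(-31*n - 3) - 2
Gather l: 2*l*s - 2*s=2*l*s - 2*s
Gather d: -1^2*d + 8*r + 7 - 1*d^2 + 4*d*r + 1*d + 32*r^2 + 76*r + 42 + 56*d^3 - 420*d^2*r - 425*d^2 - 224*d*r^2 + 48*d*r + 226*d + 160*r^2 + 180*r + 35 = 56*d^3 + d^2*(-420*r - 426) + d*(-224*r^2 + 52*r + 226) + 192*r^2 + 264*r + 84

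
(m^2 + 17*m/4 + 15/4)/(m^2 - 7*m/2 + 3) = (4*m^2 + 17*m + 15)/(2*(2*m^2 - 7*m + 6))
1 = 1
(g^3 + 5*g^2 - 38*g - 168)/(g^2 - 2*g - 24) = g + 7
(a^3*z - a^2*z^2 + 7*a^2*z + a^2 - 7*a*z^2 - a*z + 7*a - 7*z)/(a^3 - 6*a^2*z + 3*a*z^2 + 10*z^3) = (a^3*z - a^2*z^2 + 7*a^2*z + a^2 - 7*a*z^2 - a*z + 7*a - 7*z)/(a^3 - 6*a^2*z + 3*a*z^2 + 10*z^3)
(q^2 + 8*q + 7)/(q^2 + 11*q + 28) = (q + 1)/(q + 4)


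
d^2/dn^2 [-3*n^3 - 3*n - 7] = -18*n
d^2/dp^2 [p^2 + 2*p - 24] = 2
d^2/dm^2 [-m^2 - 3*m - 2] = -2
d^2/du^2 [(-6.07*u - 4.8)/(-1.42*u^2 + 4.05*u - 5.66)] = ((35.535 - 51.7164*u)*(1.42*u^2 - 4.05*u + 5.66) + (2.84*u - 4.05)*(5.68*u - 8.1)*(6.07*u + 4.8))/(1.42*u^2 - 4.05*u + 5.66)^3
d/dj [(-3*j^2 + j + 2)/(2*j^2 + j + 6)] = (-5*j^2 - 44*j + 4)/(4*j^4 + 4*j^3 + 25*j^2 + 12*j + 36)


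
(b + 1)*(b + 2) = b^2 + 3*b + 2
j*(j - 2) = j^2 - 2*j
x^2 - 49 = (x - 7)*(x + 7)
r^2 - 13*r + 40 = (r - 8)*(r - 5)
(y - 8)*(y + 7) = y^2 - y - 56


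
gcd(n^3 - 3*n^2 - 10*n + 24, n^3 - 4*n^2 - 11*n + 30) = n^2 + n - 6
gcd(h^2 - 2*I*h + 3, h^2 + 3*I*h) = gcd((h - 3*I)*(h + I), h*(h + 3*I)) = 1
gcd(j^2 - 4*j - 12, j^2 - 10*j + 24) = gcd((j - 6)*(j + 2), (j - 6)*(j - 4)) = j - 6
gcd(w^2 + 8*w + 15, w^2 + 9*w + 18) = w + 3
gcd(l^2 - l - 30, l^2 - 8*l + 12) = l - 6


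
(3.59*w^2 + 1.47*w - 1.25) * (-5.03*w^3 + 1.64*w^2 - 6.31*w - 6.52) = -18.0577*w^5 - 1.5065*w^4 - 13.9546*w^3 - 34.7325*w^2 - 1.6969*w + 8.15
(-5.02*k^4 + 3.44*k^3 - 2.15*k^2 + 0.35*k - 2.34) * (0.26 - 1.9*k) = 9.538*k^5 - 7.8412*k^4 + 4.9794*k^3 - 1.224*k^2 + 4.537*k - 0.6084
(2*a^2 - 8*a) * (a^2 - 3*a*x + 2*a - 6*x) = 2*a^4 - 6*a^3*x - 4*a^3 + 12*a^2*x - 16*a^2 + 48*a*x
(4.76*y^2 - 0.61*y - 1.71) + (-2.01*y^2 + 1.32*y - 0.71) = 2.75*y^2 + 0.71*y - 2.42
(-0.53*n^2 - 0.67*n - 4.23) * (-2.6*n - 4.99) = 1.378*n^3 + 4.3867*n^2 + 14.3413*n + 21.1077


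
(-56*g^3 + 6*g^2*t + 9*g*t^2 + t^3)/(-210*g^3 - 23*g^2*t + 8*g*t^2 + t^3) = (-8*g^2 + 2*g*t + t^2)/(-30*g^2 + g*t + t^2)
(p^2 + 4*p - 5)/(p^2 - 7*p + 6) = (p + 5)/(p - 6)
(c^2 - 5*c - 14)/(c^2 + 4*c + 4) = (c - 7)/(c + 2)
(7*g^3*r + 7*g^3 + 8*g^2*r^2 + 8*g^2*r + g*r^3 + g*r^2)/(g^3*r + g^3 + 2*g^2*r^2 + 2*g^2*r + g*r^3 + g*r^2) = (7*g + r)/(g + r)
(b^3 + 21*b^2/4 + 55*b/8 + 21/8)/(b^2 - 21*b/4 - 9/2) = (2*b^2 + 9*b + 7)/(2*(b - 6))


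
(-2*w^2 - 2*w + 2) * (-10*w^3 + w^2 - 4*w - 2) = 20*w^5 + 18*w^4 - 14*w^3 + 14*w^2 - 4*w - 4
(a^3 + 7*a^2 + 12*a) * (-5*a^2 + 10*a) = -5*a^5 - 25*a^4 + 10*a^3 + 120*a^2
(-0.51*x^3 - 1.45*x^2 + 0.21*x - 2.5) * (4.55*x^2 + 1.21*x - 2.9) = -2.3205*x^5 - 7.2146*x^4 + 0.68*x^3 - 6.9159*x^2 - 3.634*x + 7.25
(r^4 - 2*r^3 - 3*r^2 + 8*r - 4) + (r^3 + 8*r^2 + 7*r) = r^4 - r^3 + 5*r^2 + 15*r - 4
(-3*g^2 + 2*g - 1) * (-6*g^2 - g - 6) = 18*g^4 - 9*g^3 + 22*g^2 - 11*g + 6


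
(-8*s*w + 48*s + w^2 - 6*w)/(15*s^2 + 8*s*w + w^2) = (-8*s*w + 48*s + w^2 - 6*w)/(15*s^2 + 8*s*w + w^2)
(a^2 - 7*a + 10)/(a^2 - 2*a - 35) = (-a^2 + 7*a - 10)/(-a^2 + 2*a + 35)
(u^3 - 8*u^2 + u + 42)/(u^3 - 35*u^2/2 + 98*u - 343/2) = 2*(u^2 - u - 6)/(2*u^2 - 21*u + 49)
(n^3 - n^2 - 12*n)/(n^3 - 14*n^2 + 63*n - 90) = n*(n^2 - n - 12)/(n^3 - 14*n^2 + 63*n - 90)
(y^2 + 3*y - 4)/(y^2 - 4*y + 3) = (y + 4)/(y - 3)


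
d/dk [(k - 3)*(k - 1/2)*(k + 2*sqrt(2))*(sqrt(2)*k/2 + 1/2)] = 2*sqrt(2)*k^3 - 21*sqrt(2)*k^2/4 + 15*k^2/2 - 35*k/2 + 7*sqrt(2)*k/2 - 7*sqrt(2)/2 + 15/4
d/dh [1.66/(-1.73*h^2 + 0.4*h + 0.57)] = (5.7436*h - 0.664)/(-1.73*h^2 + 0.4*h + 0.57)^2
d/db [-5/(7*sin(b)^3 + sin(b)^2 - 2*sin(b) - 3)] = 5*(21*sin(b)^2 + 2*sin(b) - 2)*cos(b)/(7*sin(b)^3 + sin(b)^2 - 2*sin(b) - 3)^2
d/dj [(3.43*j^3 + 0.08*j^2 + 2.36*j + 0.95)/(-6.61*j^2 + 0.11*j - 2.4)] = (-22.6723*j^4 + 0.7546*j^3 - 9.08760000000001*j^2 + 12.175*j - 5.7685)/(43.6921*j^4 - 1.4542*j^3 + 31.7401*j^2 - 0.528*j + 5.76)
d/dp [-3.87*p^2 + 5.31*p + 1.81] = 5.31 - 7.74*p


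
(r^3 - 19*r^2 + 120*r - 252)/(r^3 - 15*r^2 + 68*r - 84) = (r - 6)/(r - 2)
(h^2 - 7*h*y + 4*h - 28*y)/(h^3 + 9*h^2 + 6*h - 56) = (h - 7*y)/(h^2 + 5*h - 14)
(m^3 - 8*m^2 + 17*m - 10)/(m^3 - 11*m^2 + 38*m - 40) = (m - 1)/(m - 4)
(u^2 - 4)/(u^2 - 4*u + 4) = (u + 2)/(u - 2)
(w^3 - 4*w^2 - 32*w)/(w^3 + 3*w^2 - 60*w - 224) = w/(w + 7)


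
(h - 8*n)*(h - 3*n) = h^2 - 11*h*n + 24*n^2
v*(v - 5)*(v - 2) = v^3 - 7*v^2 + 10*v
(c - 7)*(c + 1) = c^2 - 6*c - 7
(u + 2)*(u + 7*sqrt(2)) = u^2 + 2*u + 7*sqrt(2)*u + 14*sqrt(2)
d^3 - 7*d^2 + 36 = (d - 6)*(d - 3)*(d + 2)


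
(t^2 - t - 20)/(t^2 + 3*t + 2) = (t^2 - t - 20)/(t^2 + 3*t + 2)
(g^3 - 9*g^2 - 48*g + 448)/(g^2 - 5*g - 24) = (g^2 - g - 56)/(g + 3)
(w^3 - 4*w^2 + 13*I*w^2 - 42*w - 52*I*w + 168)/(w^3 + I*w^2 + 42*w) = (w^2 + 2*w*(-2 + 3*I) - 24*I)/(w*(w - 6*I))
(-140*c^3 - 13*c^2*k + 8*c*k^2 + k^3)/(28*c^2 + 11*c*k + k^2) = (-20*c^2 + c*k + k^2)/(4*c + k)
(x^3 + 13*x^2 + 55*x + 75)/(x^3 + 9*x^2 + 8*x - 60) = (x^2 + 8*x + 15)/(x^2 + 4*x - 12)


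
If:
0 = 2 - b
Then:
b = 2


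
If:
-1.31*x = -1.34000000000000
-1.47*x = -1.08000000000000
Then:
No Solution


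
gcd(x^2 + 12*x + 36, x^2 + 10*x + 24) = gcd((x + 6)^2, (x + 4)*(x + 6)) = x + 6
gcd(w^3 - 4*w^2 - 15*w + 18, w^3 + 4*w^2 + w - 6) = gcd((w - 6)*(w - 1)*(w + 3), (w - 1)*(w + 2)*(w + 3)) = w^2 + 2*w - 3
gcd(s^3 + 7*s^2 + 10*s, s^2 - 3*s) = s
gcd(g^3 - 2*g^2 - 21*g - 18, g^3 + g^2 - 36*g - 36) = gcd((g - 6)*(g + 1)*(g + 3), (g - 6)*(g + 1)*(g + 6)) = g^2 - 5*g - 6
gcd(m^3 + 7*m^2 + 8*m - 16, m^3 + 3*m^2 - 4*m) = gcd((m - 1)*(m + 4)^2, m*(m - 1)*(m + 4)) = m^2 + 3*m - 4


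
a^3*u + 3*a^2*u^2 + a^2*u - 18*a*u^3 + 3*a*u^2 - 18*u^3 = (a - 3*u)*(a + 6*u)*(a*u + u)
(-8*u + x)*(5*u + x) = -40*u^2 - 3*u*x + x^2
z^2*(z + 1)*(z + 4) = z^4 + 5*z^3 + 4*z^2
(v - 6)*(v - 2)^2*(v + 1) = v^4 - 9*v^3 + 18*v^2 + 4*v - 24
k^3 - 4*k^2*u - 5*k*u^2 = k*(k - 5*u)*(k + u)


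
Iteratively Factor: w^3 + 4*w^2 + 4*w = (w)*(w^2 + 4*w + 4) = w*(w + 2)*(w + 2)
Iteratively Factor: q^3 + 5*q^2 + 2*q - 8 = (q + 4)*(q^2 + q - 2) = (q + 2)*(q + 4)*(q - 1)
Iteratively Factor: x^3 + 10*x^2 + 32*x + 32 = (x + 4)*(x^2 + 6*x + 8) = (x + 2)*(x + 4)*(x + 4)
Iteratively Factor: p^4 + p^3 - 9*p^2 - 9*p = (p)*(p^3 + p^2 - 9*p - 9) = p*(p + 3)*(p^2 - 2*p - 3) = p*(p + 1)*(p + 3)*(p - 3)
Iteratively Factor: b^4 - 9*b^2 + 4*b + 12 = (b + 3)*(b^3 - 3*b^2 + 4) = (b - 2)*(b + 3)*(b^2 - b - 2) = (b - 2)*(b + 1)*(b + 3)*(b - 2)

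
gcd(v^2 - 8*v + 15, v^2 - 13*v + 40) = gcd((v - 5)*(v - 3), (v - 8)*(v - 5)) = v - 5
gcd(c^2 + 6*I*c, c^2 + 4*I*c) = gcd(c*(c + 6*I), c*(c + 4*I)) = c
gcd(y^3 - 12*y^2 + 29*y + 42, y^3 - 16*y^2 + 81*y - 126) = y^2 - 13*y + 42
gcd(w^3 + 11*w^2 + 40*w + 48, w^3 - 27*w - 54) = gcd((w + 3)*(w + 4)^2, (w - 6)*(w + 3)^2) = w + 3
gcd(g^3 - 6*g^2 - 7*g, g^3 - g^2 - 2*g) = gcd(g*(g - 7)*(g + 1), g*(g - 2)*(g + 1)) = g^2 + g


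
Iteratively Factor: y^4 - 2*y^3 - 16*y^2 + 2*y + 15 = (y - 5)*(y^3 + 3*y^2 - y - 3) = (y - 5)*(y + 3)*(y^2 - 1) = (y - 5)*(y + 1)*(y + 3)*(y - 1)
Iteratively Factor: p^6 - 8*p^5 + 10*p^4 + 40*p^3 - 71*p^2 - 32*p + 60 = (p - 1)*(p^5 - 7*p^4 + 3*p^3 + 43*p^2 - 28*p - 60) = (p - 3)*(p - 1)*(p^4 - 4*p^3 - 9*p^2 + 16*p + 20) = (p - 5)*(p - 3)*(p - 1)*(p^3 + p^2 - 4*p - 4) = (p - 5)*(p - 3)*(p - 1)*(p + 2)*(p^2 - p - 2) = (p - 5)*(p - 3)*(p - 2)*(p - 1)*(p + 2)*(p + 1)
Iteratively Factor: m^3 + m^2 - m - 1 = (m + 1)*(m^2 - 1) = (m - 1)*(m + 1)*(m + 1)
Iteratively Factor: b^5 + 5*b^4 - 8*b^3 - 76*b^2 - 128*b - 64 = (b + 1)*(b^4 + 4*b^3 - 12*b^2 - 64*b - 64) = (b + 1)*(b + 2)*(b^3 + 2*b^2 - 16*b - 32) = (b + 1)*(b + 2)*(b + 4)*(b^2 - 2*b - 8) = (b - 4)*(b + 1)*(b + 2)*(b + 4)*(b + 2)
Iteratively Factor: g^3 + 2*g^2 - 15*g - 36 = (g + 3)*(g^2 - g - 12) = (g + 3)^2*(g - 4)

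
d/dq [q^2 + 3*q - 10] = 2*q + 3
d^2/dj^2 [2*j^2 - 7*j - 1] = 4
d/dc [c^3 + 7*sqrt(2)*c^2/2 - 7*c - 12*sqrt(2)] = 3*c^2 + 7*sqrt(2)*c - 7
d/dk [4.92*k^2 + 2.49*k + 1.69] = 9.84*k + 2.49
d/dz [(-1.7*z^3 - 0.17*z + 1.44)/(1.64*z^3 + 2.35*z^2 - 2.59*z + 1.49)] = (-3.995*z^4 + 9.3636*z^3 - 14.2843*z^2 - 6.768*z + 3.4763)/(2.6896*z^6 + 7.708*z^5 - 2.9727*z^4 - 7.2858*z^3 + 13.7111*z^2 - 7.7182*z + 2.2201)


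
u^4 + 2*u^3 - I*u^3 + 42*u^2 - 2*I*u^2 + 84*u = u*(u + 2)*(u - 7*I)*(u + 6*I)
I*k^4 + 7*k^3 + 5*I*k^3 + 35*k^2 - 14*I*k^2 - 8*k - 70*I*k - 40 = (k + 5)*(k - 4*I)*(k - 2*I)*(I*k + 1)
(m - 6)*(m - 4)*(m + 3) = m^3 - 7*m^2 - 6*m + 72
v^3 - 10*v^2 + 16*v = v*(v - 8)*(v - 2)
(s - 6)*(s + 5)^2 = s^3 + 4*s^2 - 35*s - 150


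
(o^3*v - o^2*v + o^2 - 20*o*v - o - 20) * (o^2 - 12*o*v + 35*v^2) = o^5*v - 12*o^4*v^2 - o^4*v + o^4 + 35*o^3*v^3 + 12*o^3*v^2 - 32*o^3*v - o^3 - 35*o^2*v^3 + 275*o^2*v^2 + 12*o^2*v - 20*o^2 - 700*o*v^3 - 35*o*v^2 + 240*o*v - 700*v^2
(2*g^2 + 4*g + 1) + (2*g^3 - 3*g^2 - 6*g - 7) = 2*g^3 - g^2 - 2*g - 6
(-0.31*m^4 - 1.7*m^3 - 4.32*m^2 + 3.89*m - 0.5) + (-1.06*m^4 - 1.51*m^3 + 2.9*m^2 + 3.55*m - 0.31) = -1.37*m^4 - 3.21*m^3 - 1.42*m^2 + 7.44*m - 0.81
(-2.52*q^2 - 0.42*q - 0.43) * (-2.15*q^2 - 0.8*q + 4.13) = 5.418*q^4 + 2.919*q^3 - 9.1471*q^2 - 1.3906*q - 1.7759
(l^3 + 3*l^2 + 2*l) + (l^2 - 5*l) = l^3 + 4*l^2 - 3*l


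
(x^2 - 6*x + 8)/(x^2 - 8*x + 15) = (x^2 - 6*x + 8)/(x^2 - 8*x + 15)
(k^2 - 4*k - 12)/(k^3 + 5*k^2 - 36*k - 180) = (k + 2)/(k^2 + 11*k + 30)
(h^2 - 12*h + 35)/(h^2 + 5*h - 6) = (h^2 - 12*h + 35)/(h^2 + 5*h - 6)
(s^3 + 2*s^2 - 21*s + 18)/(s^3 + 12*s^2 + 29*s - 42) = (s - 3)/(s + 7)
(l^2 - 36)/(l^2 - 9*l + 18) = (l + 6)/(l - 3)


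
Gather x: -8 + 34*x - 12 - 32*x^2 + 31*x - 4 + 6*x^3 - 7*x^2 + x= 6*x^3 - 39*x^2 + 66*x - 24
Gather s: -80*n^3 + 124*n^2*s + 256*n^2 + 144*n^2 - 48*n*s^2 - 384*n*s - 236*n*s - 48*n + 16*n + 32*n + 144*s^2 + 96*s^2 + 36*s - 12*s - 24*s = -80*n^3 + 400*n^2 + s^2*(240 - 48*n) + s*(124*n^2 - 620*n)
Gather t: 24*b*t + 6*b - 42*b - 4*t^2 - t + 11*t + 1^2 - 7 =-36*b - 4*t^2 + t*(24*b + 10) - 6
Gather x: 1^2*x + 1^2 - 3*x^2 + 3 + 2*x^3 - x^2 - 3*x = 2*x^3 - 4*x^2 - 2*x + 4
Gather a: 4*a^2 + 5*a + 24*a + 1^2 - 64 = 4*a^2 + 29*a - 63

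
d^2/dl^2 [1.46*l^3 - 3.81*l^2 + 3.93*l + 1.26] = 8.76*l - 7.62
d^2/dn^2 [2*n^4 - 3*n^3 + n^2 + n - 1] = 24*n^2 - 18*n + 2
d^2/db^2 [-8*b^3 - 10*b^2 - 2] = -48*b - 20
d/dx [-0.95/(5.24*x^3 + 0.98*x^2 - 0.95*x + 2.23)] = (14.934*x^2 + 1.862*x - 0.9025)/(5.24*x^3 + 0.98*x^2 - 0.95*x + 2.23)^2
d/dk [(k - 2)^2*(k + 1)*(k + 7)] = 4*k^3 + 12*k^2 - 42*k + 4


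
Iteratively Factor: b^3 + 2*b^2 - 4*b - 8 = (b + 2)*(b^2 - 4) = (b - 2)*(b + 2)*(b + 2)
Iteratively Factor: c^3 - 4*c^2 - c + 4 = (c - 4)*(c^2 - 1) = (c - 4)*(c + 1)*(c - 1)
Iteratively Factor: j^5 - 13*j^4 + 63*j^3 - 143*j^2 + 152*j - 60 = (j - 1)*(j^4 - 12*j^3 + 51*j^2 - 92*j + 60) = (j - 2)*(j - 1)*(j^3 - 10*j^2 + 31*j - 30) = (j - 5)*(j - 2)*(j - 1)*(j^2 - 5*j + 6) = (j - 5)*(j - 3)*(j - 2)*(j - 1)*(j - 2)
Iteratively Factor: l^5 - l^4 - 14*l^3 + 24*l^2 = (l - 2)*(l^4 + l^3 - 12*l^2) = (l - 3)*(l - 2)*(l^3 + 4*l^2) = (l - 3)*(l - 2)*(l + 4)*(l^2) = l*(l - 3)*(l - 2)*(l + 4)*(l)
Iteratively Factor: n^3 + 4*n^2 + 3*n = (n + 3)*(n^2 + n) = (n + 1)*(n + 3)*(n)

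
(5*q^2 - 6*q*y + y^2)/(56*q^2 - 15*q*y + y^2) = (5*q^2 - 6*q*y + y^2)/(56*q^2 - 15*q*y + y^2)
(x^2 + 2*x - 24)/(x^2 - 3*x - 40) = (-x^2 - 2*x + 24)/(-x^2 + 3*x + 40)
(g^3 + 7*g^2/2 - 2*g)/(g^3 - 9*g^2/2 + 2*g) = (g + 4)/(g - 4)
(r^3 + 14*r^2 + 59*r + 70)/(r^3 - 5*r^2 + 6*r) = (r^3 + 14*r^2 + 59*r + 70)/(r*(r^2 - 5*r + 6))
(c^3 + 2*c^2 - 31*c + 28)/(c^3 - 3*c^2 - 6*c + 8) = (c + 7)/(c + 2)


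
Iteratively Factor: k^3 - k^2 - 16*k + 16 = (k - 4)*(k^2 + 3*k - 4) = (k - 4)*(k - 1)*(k + 4)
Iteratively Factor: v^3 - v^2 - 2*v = (v + 1)*(v^2 - 2*v) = v*(v + 1)*(v - 2)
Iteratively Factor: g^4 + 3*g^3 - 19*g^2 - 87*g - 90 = (g + 3)*(g^3 - 19*g - 30) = (g + 2)*(g + 3)*(g^2 - 2*g - 15) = (g + 2)*(g + 3)^2*(g - 5)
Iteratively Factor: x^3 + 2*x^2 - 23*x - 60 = (x + 3)*(x^2 - x - 20) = (x + 3)*(x + 4)*(x - 5)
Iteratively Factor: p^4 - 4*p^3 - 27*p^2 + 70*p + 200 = (p - 5)*(p^3 + p^2 - 22*p - 40) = (p - 5)^2*(p^2 + 6*p + 8) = (p - 5)^2*(p + 2)*(p + 4)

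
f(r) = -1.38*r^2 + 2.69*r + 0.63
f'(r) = 2.69 - 2.76*r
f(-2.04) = -10.60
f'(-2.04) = 8.32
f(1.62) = 1.37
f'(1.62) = -1.78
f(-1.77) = -8.45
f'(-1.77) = 7.58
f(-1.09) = -3.94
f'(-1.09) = 5.70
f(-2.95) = -19.31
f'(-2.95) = 10.83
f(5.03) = -20.75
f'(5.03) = -11.19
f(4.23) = -12.68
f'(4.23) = -8.98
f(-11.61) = -216.61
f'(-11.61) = 34.73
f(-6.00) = -65.19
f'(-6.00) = 19.25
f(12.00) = -165.81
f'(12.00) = -30.43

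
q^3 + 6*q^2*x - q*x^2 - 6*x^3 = (q - x)*(q + x)*(q + 6*x)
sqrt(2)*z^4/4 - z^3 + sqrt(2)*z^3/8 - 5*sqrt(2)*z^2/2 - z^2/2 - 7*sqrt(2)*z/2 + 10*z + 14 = (z/2 + 1)*(z - 7/2)*(z - 2*sqrt(2))*(sqrt(2)*z/2 + sqrt(2))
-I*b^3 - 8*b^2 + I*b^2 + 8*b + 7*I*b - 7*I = (b - 7*I)*(b - I)*(-I*b + I)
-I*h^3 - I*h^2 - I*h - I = (h + 1)*(h - I)*(-I*h + 1)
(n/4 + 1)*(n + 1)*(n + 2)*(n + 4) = n^4/4 + 11*n^3/4 + 21*n^2/2 + 16*n + 8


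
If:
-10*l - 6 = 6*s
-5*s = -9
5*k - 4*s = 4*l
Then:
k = 12/125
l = -42/25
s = 9/5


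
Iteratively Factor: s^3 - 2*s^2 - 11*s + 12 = (s - 1)*(s^2 - s - 12) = (s - 1)*(s + 3)*(s - 4)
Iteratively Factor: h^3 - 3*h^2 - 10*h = (h + 2)*(h^2 - 5*h) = (h - 5)*(h + 2)*(h)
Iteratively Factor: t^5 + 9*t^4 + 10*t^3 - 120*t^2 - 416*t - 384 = (t - 4)*(t^4 + 13*t^3 + 62*t^2 + 128*t + 96) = (t - 4)*(t + 2)*(t^3 + 11*t^2 + 40*t + 48) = (t - 4)*(t + 2)*(t + 4)*(t^2 + 7*t + 12) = (t - 4)*(t + 2)*(t + 4)^2*(t + 3)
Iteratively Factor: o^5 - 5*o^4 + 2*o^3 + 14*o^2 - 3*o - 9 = (o - 3)*(o^4 - 2*o^3 - 4*o^2 + 2*o + 3) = (o - 3)^2*(o^3 + o^2 - o - 1) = (o - 3)^2*(o + 1)*(o^2 - 1) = (o - 3)^2*(o + 1)^2*(o - 1)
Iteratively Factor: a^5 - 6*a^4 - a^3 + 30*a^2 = (a - 5)*(a^4 - a^3 - 6*a^2) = a*(a - 5)*(a^3 - a^2 - 6*a) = a*(a - 5)*(a - 3)*(a^2 + 2*a) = a^2*(a - 5)*(a - 3)*(a + 2)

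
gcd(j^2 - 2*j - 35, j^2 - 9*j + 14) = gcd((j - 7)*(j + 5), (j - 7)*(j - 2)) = j - 7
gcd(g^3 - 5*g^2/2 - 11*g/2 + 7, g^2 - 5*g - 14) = g + 2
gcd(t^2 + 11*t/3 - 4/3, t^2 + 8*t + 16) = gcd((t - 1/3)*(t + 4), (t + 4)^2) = t + 4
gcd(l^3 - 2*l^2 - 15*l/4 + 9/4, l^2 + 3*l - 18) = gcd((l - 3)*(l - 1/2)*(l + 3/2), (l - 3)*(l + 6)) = l - 3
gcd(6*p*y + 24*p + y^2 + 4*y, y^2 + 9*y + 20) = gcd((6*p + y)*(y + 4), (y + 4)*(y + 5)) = y + 4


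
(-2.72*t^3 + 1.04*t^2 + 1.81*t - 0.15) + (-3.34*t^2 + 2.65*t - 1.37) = -2.72*t^3 - 2.3*t^2 + 4.46*t - 1.52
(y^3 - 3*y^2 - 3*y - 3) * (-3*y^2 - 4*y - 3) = -3*y^5 + 5*y^4 + 18*y^3 + 30*y^2 + 21*y + 9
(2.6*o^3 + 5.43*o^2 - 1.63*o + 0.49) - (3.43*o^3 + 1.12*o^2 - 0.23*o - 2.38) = -0.83*o^3 + 4.31*o^2 - 1.4*o + 2.87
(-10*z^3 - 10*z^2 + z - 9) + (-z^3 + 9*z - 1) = -11*z^3 - 10*z^2 + 10*z - 10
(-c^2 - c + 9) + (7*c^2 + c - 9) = 6*c^2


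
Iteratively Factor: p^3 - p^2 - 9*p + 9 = (p - 1)*(p^2 - 9) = (p - 1)*(p + 3)*(p - 3)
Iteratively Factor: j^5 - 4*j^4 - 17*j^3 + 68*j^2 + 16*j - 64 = (j - 1)*(j^4 - 3*j^3 - 20*j^2 + 48*j + 64) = (j - 1)*(j + 1)*(j^3 - 4*j^2 - 16*j + 64) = (j - 4)*(j - 1)*(j + 1)*(j^2 - 16) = (j - 4)^2*(j - 1)*(j + 1)*(j + 4)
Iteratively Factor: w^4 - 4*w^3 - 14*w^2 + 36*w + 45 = (w + 3)*(w^3 - 7*w^2 + 7*w + 15) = (w + 1)*(w + 3)*(w^2 - 8*w + 15) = (w - 3)*(w + 1)*(w + 3)*(w - 5)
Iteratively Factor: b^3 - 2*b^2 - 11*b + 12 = (b - 4)*(b^2 + 2*b - 3) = (b - 4)*(b - 1)*(b + 3)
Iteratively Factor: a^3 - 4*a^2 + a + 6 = (a + 1)*(a^2 - 5*a + 6) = (a - 3)*(a + 1)*(a - 2)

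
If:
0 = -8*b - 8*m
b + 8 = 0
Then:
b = -8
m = 8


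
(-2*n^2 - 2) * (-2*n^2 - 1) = 4*n^4 + 6*n^2 + 2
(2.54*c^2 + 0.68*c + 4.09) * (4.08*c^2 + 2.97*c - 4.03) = 10.3632*c^4 + 10.3182*c^3 + 8.4706*c^2 + 9.4069*c - 16.4827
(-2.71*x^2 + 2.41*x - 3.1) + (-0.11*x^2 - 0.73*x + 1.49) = -2.82*x^2 + 1.68*x - 1.61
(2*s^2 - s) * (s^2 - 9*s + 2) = 2*s^4 - 19*s^3 + 13*s^2 - 2*s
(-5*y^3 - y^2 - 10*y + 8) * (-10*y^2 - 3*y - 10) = 50*y^5 + 25*y^4 + 153*y^3 - 40*y^2 + 76*y - 80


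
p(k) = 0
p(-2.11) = 0.00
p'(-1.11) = 0.00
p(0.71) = 0.00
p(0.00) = 0.00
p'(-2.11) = 0.00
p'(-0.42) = 0.00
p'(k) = 0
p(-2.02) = 0.00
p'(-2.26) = 0.00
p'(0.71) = 0.00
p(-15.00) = 0.00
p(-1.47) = 0.00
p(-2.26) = 0.00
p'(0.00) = 0.00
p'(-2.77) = 0.00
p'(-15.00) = 0.00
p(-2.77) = 0.00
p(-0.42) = 0.00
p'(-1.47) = 0.00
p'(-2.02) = 0.00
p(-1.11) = 0.00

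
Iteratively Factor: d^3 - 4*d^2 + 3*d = (d - 3)*(d^2 - d) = (d - 3)*(d - 1)*(d)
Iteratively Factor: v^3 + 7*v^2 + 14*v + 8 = (v + 2)*(v^2 + 5*v + 4) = (v + 1)*(v + 2)*(v + 4)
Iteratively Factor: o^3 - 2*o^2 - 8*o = (o)*(o^2 - 2*o - 8) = o*(o - 4)*(o + 2)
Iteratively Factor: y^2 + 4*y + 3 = (y + 1)*(y + 3)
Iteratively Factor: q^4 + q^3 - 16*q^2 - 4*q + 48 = (q - 2)*(q^3 + 3*q^2 - 10*q - 24) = (q - 2)*(q + 4)*(q^2 - q - 6) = (q - 2)*(q + 2)*(q + 4)*(q - 3)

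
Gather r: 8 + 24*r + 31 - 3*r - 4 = 21*r + 35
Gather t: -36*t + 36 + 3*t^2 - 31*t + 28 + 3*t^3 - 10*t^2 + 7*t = 3*t^3 - 7*t^2 - 60*t + 64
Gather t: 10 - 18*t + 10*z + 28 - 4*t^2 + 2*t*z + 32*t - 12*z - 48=-4*t^2 + t*(2*z + 14) - 2*z - 10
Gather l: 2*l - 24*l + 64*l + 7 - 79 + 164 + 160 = 42*l + 252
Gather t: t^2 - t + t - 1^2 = t^2 - 1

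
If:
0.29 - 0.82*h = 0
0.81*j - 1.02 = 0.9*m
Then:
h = 0.35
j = 1.11111111111111*m + 1.25925925925926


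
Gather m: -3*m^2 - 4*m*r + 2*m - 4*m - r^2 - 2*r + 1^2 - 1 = -3*m^2 + m*(-4*r - 2) - r^2 - 2*r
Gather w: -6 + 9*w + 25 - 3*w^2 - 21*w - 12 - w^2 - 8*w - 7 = -4*w^2 - 20*w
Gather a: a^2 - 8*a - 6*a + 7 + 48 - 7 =a^2 - 14*a + 48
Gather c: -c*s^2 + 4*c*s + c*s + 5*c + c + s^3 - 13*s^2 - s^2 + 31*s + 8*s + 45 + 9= c*(-s^2 + 5*s + 6) + s^3 - 14*s^2 + 39*s + 54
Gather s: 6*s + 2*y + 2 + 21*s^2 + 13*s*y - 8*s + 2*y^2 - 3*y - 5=21*s^2 + s*(13*y - 2) + 2*y^2 - y - 3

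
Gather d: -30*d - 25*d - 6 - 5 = -55*d - 11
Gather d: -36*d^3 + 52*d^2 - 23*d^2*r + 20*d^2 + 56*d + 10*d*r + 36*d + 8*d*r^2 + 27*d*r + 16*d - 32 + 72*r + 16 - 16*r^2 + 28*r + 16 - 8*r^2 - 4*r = -36*d^3 + d^2*(72 - 23*r) + d*(8*r^2 + 37*r + 108) - 24*r^2 + 96*r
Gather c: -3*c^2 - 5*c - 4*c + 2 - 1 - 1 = -3*c^2 - 9*c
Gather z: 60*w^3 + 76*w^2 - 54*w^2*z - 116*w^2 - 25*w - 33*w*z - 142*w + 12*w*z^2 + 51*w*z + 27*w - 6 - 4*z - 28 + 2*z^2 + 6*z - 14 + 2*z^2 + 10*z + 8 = 60*w^3 - 40*w^2 - 140*w + z^2*(12*w + 4) + z*(-54*w^2 + 18*w + 12) - 40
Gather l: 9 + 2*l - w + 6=2*l - w + 15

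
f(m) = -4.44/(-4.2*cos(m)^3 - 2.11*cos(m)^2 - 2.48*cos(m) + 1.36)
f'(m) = -4.44*(-12.6*sin(m)*cos(m)^2 - 4.22*sin(m)*cos(m) - 2.48*sin(m))/(-4.2*cos(m)^3 - 2.11*cos(m)^2 - 2.48*cos(m) + 1.36)^2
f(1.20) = 285.95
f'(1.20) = 97209.12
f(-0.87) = 1.98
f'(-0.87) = -7.04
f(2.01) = -1.88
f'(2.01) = 2.15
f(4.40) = -2.17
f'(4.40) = -2.40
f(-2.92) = -0.78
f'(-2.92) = -0.31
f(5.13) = 16.26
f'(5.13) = -340.82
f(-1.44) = -4.48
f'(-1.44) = -14.53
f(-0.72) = 1.28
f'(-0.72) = -3.09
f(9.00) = -0.88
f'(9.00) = 0.65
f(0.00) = 0.60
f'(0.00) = 0.00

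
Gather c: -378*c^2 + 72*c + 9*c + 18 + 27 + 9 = -378*c^2 + 81*c + 54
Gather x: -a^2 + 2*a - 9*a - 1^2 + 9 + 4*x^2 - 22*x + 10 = -a^2 - 7*a + 4*x^2 - 22*x + 18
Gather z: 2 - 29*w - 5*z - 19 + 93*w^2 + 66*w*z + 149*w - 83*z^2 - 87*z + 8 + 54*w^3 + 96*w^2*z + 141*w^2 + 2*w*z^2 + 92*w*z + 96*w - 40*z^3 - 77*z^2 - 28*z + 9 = 54*w^3 + 234*w^2 + 216*w - 40*z^3 + z^2*(2*w - 160) + z*(96*w^2 + 158*w - 120)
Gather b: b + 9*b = 10*b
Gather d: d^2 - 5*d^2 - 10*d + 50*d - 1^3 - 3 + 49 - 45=-4*d^2 + 40*d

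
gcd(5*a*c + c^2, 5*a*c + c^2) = 5*a*c + c^2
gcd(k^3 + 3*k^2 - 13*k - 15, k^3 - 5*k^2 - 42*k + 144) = k - 3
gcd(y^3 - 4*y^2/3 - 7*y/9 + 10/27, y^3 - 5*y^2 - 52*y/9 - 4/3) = y + 2/3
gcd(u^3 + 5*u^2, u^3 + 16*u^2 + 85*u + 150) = u + 5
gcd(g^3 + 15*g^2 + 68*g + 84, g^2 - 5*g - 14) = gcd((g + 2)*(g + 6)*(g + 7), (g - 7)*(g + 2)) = g + 2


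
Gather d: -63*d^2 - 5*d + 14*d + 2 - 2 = -63*d^2 + 9*d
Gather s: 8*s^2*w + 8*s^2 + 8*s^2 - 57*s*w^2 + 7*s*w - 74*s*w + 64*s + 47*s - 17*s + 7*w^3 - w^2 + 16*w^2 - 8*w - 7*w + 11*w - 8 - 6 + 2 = s^2*(8*w + 16) + s*(-57*w^2 - 67*w + 94) + 7*w^3 + 15*w^2 - 4*w - 12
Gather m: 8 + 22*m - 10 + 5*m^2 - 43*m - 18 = 5*m^2 - 21*m - 20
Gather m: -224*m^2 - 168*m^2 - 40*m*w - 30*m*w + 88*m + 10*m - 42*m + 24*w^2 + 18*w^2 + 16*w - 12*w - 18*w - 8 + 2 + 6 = -392*m^2 + m*(56 - 70*w) + 42*w^2 - 14*w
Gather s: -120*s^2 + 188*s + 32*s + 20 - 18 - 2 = -120*s^2 + 220*s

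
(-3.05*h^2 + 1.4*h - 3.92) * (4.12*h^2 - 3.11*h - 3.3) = -12.566*h^4 + 15.2535*h^3 - 10.4394*h^2 + 7.5712*h + 12.936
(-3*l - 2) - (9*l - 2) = -12*l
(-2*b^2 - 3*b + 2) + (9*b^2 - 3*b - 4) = 7*b^2 - 6*b - 2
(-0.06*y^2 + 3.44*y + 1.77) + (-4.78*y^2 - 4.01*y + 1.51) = -4.84*y^2 - 0.57*y + 3.28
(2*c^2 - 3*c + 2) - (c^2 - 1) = c^2 - 3*c + 3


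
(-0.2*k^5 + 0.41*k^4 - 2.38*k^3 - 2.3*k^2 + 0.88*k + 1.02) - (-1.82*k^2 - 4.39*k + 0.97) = -0.2*k^5 + 0.41*k^4 - 2.38*k^3 - 0.48*k^2 + 5.27*k + 0.05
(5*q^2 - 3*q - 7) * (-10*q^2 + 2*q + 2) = -50*q^4 + 40*q^3 + 74*q^2 - 20*q - 14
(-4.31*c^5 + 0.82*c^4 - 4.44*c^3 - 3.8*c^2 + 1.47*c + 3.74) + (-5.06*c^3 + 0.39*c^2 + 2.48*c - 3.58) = -4.31*c^5 + 0.82*c^4 - 9.5*c^3 - 3.41*c^2 + 3.95*c + 0.16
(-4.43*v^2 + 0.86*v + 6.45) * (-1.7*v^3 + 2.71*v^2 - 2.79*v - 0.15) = 7.531*v^5 - 13.4673*v^4 + 3.7253*v^3 + 15.7446*v^2 - 18.1245*v - 0.9675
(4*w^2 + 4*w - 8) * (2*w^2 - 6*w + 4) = 8*w^4 - 16*w^3 - 24*w^2 + 64*w - 32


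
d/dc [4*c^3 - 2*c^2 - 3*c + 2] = 12*c^2 - 4*c - 3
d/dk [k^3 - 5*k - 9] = 3*k^2 - 5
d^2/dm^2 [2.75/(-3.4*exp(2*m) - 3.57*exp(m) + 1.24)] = (-2.75*(6.8*exp(m) + 3.57)*(13.6*exp(m) + 7.14)*exp(m) + (37.4*exp(m) + 9.8175)*(3.4*exp(2*m) + 3.57*exp(m) - 1.24))*exp(m)/(3.4*exp(2*m) + 3.57*exp(m) - 1.24)^3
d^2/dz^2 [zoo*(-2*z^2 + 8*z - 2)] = zoo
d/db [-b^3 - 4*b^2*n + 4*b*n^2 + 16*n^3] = -3*b^2 - 8*b*n + 4*n^2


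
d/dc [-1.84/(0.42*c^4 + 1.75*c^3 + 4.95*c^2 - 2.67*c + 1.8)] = (3.0912*c^3 + 9.66*c^2 + 18.216*c - 4.9128)/(0.42*c^4 + 1.75*c^3 + 4.95*c^2 - 2.67*c + 1.8)^2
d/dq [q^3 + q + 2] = 3*q^2 + 1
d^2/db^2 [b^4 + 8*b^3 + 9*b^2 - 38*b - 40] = 12*b^2 + 48*b + 18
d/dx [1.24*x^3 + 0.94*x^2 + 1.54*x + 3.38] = 3.72*x^2 + 1.88*x + 1.54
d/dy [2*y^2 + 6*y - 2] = 4*y + 6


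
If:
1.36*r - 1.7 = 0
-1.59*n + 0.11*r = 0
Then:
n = 0.09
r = 1.25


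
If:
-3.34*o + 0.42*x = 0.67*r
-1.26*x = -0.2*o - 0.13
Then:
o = 6.3*x - 0.65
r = 3.24029850746269 - 30.7791044776119*x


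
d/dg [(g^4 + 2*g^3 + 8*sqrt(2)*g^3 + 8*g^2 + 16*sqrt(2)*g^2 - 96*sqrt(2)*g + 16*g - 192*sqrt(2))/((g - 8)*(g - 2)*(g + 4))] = (g^6 - 12*g^5 - 92*g^4 - 64*sqrt(2)*g^4 - 192*sqrt(2)*g^3 + 128*g^3 + 288*g^2 + 1152*sqrt(2)*g^2 - 256*sqrt(2)*g + 1024*g - 10752*sqrt(2) + 1024)/(g^6 - 12*g^5 - 12*g^4 + 416*g^3 - 192*g^2 - 3072*g + 4096)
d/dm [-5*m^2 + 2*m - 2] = 2 - 10*m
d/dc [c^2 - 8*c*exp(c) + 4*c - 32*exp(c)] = -8*c*exp(c) + 2*c - 40*exp(c) + 4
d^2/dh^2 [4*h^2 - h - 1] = 8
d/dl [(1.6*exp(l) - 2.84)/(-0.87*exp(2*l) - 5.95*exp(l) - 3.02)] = (1.392*exp(2*l) - 4.9416*exp(l) - 21.73)*exp(l)/(0.7569*exp(4*l) + 10.353*exp(3*l) + 40.6573*exp(2*l) + 35.938*exp(l) + 9.1204)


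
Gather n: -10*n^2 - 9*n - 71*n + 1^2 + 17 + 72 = -10*n^2 - 80*n + 90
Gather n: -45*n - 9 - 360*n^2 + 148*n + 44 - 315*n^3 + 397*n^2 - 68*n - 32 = -315*n^3 + 37*n^2 + 35*n + 3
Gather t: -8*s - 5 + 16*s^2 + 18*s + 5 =16*s^2 + 10*s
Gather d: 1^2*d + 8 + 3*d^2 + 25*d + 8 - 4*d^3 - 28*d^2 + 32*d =-4*d^3 - 25*d^2 + 58*d + 16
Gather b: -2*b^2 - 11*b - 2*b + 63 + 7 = -2*b^2 - 13*b + 70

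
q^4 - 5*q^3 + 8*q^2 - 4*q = q*(q - 2)^2*(q - 1)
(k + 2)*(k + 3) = k^2 + 5*k + 6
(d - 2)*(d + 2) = d^2 - 4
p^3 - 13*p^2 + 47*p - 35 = (p - 7)*(p - 5)*(p - 1)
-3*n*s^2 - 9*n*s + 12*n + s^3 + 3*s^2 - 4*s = (-3*n + s)*(s - 1)*(s + 4)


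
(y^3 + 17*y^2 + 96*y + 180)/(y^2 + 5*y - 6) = (y^2 + 11*y + 30)/(y - 1)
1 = 1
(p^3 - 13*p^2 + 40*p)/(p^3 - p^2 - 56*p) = (p - 5)/(p + 7)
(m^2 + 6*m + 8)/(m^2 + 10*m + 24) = (m + 2)/(m + 6)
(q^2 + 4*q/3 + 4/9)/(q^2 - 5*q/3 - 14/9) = (3*q + 2)/(3*q - 7)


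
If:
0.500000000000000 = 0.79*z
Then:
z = 0.63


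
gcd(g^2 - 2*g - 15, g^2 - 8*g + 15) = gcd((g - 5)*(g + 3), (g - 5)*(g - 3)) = g - 5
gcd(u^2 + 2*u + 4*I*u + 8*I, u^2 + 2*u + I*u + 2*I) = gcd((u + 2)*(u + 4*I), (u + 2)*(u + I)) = u + 2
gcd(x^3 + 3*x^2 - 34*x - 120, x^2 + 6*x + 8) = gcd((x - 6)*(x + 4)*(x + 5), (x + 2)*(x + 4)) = x + 4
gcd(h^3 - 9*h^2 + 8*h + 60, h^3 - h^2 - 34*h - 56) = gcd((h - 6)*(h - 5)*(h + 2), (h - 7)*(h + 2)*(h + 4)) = h + 2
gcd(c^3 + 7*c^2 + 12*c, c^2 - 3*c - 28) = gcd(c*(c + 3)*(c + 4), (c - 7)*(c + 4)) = c + 4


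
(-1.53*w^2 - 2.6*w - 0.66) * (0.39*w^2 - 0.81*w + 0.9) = -0.5967*w^4 + 0.2253*w^3 + 0.4716*w^2 - 1.8054*w - 0.594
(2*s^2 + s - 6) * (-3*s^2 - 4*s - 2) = -6*s^4 - 11*s^3 + 10*s^2 + 22*s + 12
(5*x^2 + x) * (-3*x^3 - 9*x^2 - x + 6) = -15*x^5 - 48*x^4 - 14*x^3 + 29*x^2 + 6*x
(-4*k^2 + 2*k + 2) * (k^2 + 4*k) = -4*k^4 - 14*k^3 + 10*k^2 + 8*k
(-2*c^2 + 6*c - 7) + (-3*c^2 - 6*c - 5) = -5*c^2 - 12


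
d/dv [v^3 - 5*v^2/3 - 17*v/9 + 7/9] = 3*v^2 - 10*v/3 - 17/9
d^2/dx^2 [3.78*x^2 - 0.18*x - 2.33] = 7.56000000000000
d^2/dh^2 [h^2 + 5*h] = 2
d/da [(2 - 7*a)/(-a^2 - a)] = (-7*a^2 + 4*a + 2)/(a^2*(a^2 + 2*a + 1))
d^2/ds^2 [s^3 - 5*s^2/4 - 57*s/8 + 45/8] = 6*s - 5/2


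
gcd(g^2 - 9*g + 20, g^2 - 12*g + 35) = g - 5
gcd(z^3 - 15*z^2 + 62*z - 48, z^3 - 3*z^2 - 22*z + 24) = z^2 - 7*z + 6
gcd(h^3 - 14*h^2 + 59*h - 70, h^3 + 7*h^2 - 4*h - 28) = h - 2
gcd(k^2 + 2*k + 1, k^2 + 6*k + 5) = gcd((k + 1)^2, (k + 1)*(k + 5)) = k + 1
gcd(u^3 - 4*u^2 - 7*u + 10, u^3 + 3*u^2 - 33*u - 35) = u - 5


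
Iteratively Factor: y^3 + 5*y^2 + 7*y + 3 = (y + 3)*(y^2 + 2*y + 1) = (y + 1)*(y + 3)*(y + 1)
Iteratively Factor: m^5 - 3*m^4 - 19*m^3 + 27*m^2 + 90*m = (m + 3)*(m^4 - 6*m^3 - m^2 + 30*m) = (m + 2)*(m + 3)*(m^3 - 8*m^2 + 15*m) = (m - 5)*(m + 2)*(m + 3)*(m^2 - 3*m) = m*(m - 5)*(m + 2)*(m + 3)*(m - 3)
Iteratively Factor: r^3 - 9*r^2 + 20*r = (r)*(r^2 - 9*r + 20) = r*(r - 4)*(r - 5)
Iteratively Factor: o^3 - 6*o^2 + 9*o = (o)*(o^2 - 6*o + 9) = o*(o - 3)*(o - 3)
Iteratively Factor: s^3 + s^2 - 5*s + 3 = (s + 3)*(s^2 - 2*s + 1) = (s - 1)*(s + 3)*(s - 1)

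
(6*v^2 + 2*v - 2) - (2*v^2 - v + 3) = 4*v^2 + 3*v - 5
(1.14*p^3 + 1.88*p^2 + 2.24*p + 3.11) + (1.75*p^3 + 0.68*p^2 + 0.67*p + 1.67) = 2.89*p^3 + 2.56*p^2 + 2.91*p + 4.78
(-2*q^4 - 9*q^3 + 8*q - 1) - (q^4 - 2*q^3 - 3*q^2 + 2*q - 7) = -3*q^4 - 7*q^3 + 3*q^2 + 6*q + 6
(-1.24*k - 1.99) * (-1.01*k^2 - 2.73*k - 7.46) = 1.2524*k^3 + 5.3951*k^2 + 14.6831*k + 14.8454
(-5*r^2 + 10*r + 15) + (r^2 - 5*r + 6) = -4*r^2 + 5*r + 21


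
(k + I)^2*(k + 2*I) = k^3 + 4*I*k^2 - 5*k - 2*I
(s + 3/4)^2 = s^2 + 3*s/2 + 9/16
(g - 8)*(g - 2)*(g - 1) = g^3 - 11*g^2 + 26*g - 16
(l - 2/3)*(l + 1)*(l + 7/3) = l^3 + 8*l^2/3 + l/9 - 14/9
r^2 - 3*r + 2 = (r - 2)*(r - 1)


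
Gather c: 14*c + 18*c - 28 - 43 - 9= 32*c - 80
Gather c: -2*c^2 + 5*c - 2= -2*c^2 + 5*c - 2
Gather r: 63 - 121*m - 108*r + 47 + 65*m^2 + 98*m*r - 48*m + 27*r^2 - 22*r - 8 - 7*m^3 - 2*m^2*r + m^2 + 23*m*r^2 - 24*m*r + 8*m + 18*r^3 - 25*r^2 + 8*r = -7*m^3 + 66*m^2 - 161*m + 18*r^3 + r^2*(23*m + 2) + r*(-2*m^2 + 74*m - 122) + 102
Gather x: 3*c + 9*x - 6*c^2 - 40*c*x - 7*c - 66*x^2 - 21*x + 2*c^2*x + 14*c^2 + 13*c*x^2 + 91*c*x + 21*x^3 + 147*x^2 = 8*c^2 - 4*c + 21*x^3 + x^2*(13*c + 81) + x*(2*c^2 + 51*c - 12)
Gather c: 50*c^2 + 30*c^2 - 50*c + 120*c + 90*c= 80*c^2 + 160*c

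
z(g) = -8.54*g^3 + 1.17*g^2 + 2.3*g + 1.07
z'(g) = -25.62*g^2 + 2.34*g + 2.3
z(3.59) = -370.73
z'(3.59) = -319.49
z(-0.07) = 0.92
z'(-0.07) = 2.01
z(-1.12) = 11.96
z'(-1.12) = -32.46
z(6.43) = -2206.11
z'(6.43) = -1041.91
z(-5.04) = 1112.52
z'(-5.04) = -660.28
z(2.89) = -188.65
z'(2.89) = -204.92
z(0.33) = 1.65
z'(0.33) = 0.28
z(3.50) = -342.70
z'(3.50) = -303.36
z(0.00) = 1.07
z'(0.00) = 2.30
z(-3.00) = 235.28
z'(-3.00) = -235.30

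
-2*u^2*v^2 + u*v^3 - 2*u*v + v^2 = v*(-2*u + v)*(u*v + 1)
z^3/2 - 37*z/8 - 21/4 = (z/2 + 1)*(z - 7/2)*(z + 3/2)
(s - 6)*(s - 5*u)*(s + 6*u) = s^3 + s^2*u - 6*s^2 - 30*s*u^2 - 6*s*u + 180*u^2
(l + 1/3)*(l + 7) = l^2 + 22*l/3 + 7/3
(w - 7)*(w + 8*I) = w^2 - 7*w + 8*I*w - 56*I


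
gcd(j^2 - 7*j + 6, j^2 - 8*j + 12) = j - 6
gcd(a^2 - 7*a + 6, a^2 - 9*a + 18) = a - 6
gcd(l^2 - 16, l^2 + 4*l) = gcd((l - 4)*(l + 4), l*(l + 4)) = l + 4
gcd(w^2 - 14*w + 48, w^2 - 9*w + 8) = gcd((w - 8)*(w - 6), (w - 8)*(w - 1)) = w - 8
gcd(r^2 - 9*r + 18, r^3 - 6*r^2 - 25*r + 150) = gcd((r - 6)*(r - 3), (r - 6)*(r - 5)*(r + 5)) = r - 6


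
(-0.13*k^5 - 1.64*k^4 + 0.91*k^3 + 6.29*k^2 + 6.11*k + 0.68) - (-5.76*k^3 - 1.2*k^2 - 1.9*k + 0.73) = -0.13*k^5 - 1.64*k^4 + 6.67*k^3 + 7.49*k^2 + 8.01*k - 0.0499999999999999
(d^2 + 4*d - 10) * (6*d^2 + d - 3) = 6*d^4 + 25*d^3 - 59*d^2 - 22*d + 30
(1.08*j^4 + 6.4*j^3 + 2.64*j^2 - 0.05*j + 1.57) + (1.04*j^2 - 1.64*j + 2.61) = 1.08*j^4 + 6.4*j^3 + 3.68*j^2 - 1.69*j + 4.18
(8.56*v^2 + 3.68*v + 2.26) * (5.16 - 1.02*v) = -8.7312*v^3 + 40.416*v^2 + 16.6836*v + 11.6616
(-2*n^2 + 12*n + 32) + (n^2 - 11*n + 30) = -n^2 + n + 62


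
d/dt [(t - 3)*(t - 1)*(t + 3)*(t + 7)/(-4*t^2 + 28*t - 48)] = (-2*t^3 + 3*t^2 + 72*t + 23)/(4*(t^2 - 8*t + 16))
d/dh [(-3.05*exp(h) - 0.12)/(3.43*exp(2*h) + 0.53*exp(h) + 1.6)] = (10.4615*exp(2*h) + 0.8232*exp(h) - 4.8164)*exp(h)/(11.7649*exp(4*h) + 3.6358*exp(3*h) + 11.2569*exp(2*h) + 1.696*exp(h) + 2.56)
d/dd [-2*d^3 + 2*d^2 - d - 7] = -6*d^2 + 4*d - 1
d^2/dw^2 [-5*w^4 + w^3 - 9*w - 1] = 6*w*(1 - 10*w)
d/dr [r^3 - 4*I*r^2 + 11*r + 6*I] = 3*r^2 - 8*I*r + 11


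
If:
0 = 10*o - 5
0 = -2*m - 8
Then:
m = -4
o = 1/2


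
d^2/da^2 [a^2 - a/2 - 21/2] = 2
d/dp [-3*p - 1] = -3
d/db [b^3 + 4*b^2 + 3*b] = 3*b^2 + 8*b + 3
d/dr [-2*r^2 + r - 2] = 1 - 4*r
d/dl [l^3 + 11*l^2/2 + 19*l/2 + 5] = 3*l^2 + 11*l + 19/2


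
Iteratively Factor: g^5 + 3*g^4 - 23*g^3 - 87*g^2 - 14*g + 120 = (g + 3)*(g^4 - 23*g^2 - 18*g + 40) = (g + 3)*(g + 4)*(g^3 - 4*g^2 - 7*g + 10) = (g - 1)*(g + 3)*(g + 4)*(g^2 - 3*g - 10) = (g - 1)*(g + 2)*(g + 3)*(g + 4)*(g - 5)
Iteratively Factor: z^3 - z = (z + 1)*(z^2 - z) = z*(z + 1)*(z - 1)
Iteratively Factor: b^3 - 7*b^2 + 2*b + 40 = (b + 2)*(b^2 - 9*b + 20) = (b - 5)*(b + 2)*(b - 4)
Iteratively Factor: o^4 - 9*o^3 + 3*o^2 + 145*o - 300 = (o - 5)*(o^3 - 4*o^2 - 17*o + 60) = (o - 5)*(o + 4)*(o^2 - 8*o + 15) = (o - 5)*(o - 3)*(o + 4)*(o - 5)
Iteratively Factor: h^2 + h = (h)*(h + 1)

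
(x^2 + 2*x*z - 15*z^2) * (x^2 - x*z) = x^4 + x^3*z - 17*x^2*z^2 + 15*x*z^3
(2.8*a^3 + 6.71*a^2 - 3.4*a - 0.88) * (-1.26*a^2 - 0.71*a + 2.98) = -3.528*a^5 - 10.4426*a^4 + 7.8639*a^3 + 23.5186*a^2 - 9.5072*a - 2.6224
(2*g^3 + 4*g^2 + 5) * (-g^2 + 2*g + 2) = -2*g^5 + 12*g^3 + 3*g^2 + 10*g + 10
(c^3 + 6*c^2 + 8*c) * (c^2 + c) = c^5 + 7*c^4 + 14*c^3 + 8*c^2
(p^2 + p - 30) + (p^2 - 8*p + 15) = 2*p^2 - 7*p - 15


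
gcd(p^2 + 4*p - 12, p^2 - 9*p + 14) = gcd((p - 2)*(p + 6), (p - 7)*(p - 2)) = p - 2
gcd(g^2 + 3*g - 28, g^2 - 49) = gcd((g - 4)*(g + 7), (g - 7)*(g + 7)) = g + 7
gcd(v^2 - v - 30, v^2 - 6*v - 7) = 1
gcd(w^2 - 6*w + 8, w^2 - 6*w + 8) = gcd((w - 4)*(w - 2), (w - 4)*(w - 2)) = w^2 - 6*w + 8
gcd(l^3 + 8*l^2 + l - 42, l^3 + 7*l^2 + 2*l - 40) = l - 2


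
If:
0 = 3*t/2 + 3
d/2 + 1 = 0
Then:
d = -2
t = -2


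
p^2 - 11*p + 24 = (p - 8)*(p - 3)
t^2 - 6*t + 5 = (t - 5)*(t - 1)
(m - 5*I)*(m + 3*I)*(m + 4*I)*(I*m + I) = I*m^4 - 2*m^3 + I*m^3 - 2*m^2 + 23*I*m^2 - 60*m + 23*I*m - 60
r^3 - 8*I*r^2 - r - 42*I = (r - 7*I)*(r - 3*I)*(r + 2*I)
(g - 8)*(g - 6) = g^2 - 14*g + 48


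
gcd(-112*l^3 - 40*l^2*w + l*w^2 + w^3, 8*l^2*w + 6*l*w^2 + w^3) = 4*l + w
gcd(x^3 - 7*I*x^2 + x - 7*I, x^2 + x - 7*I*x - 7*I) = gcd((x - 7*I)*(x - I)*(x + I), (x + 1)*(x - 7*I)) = x - 7*I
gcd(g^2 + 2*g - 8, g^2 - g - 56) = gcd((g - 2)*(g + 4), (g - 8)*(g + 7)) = 1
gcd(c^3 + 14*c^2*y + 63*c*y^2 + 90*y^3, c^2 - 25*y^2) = c + 5*y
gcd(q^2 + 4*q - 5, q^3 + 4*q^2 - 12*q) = 1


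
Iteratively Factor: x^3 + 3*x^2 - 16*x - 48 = (x - 4)*(x^2 + 7*x + 12) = (x - 4)*(x + 4)*(x + 3)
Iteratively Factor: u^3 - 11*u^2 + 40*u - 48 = (u - 4)*(u^2 - 7*u + 12) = (u - 4)^2*(u - 3)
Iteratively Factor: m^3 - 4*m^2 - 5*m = (m - 5)*(m^2 + m) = m*(m - 5)*(m + 1)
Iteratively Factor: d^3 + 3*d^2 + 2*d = (d)*(d^2 + 3*d + 2) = d*(d + 2)*(d + 1)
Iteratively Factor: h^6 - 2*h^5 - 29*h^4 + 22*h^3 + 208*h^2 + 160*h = (h - 5)*(h^5 + 3*h^4 - 14*h^3 - 48*h^2 - 32*h) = (h - 5)*(h + 4)*(h^4 - h^3 - 10*h^2 - 8*h) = (h - 5)*(h - 4)*(h + 4)*(h^3 + 3*h^2 + 2*h) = (h - 5)*(h - 4)*(h + 2)*(h + 4)*(h^2 + h) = (h - 5)*(h - 4)*(h + 1)*(h + 2)*(h + 4)*(h)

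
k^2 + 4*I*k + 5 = (k - I)*(k + 5*I)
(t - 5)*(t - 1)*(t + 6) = t^3 - 31*t + 30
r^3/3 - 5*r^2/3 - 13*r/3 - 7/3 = (r/3 + 1/3)*(r - 7)*(r + 1)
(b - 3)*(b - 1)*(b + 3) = b^3 - b^2 - 9*b + 9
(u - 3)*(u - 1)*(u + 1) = u^3 - 3*u^2 - u + 3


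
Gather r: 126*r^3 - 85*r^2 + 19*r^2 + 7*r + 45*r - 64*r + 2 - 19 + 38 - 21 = 126*r^3 - 66*r^2 - 12*r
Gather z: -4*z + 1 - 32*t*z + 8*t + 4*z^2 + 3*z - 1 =8*t + 4*z^2 + z*(-32*t - 1)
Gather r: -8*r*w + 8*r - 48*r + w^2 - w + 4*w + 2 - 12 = r*(-8*w - 40) + w^2 + 3*w - 10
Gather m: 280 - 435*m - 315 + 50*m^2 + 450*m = 50*m^2 + 15*m - 35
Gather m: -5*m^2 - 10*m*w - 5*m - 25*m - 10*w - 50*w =-5*m^2 + m*(-10*w - 30) - 60*w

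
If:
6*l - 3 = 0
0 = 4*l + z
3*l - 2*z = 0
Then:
No Solution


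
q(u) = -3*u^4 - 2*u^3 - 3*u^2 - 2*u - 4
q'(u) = -12*u^3 - 6*u^2 - 6*u - 2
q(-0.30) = -3.64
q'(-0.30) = -0.42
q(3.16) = -402.52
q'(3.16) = -459.53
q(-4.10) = -756.12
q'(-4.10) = 748.79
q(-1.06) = -6.66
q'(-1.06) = 11.91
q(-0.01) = -3.98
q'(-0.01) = -1.94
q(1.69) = -50.07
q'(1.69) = -87.20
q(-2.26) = -69.98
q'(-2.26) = 119.43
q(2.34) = -140.68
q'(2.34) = -202.65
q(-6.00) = -3556.00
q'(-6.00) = 2410.00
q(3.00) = -334.00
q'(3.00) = -398.00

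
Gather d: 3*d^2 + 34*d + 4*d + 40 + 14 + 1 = 3*d^2 + 38*d + 55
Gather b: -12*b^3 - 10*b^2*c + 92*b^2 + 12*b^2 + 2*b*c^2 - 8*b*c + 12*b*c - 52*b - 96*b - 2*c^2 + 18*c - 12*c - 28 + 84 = -12*b^3 + b^2*(104 - 10*c) + b*(2*c^2 + 4*c - 148) - 2*c^2 + 6*c + 56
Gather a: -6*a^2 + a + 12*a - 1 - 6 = -6*a^2 + 13*a - 7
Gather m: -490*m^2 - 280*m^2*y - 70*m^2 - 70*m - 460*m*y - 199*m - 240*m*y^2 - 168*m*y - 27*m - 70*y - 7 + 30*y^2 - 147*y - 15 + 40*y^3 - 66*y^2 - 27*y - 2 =m^2*(-280*y - 560) + m*(-240*y^2 - 628*y - 296) + 40*y^3 - 36*y^2 - 244*y - 24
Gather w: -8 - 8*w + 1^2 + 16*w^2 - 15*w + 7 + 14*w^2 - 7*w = 30*w^2 - 30*w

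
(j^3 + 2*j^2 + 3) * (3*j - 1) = 3*j^4 + 5*j^3 - 2*j^2 + 9*j - 3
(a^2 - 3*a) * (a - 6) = a^3 - 9*a^2 + 18*a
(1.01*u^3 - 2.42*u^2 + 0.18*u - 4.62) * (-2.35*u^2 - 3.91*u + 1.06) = -2.3735*u^5 + 1.7379*u^4 + 10.1098*u^3 + 7.588*u^2 + 18.255*u - 4.8972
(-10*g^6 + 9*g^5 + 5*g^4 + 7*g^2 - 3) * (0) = 0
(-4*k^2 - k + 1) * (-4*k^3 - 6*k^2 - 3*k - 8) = 16*k^5 + 28*k^4 + 14*k^3 + 29*k^2 + 5*k - 8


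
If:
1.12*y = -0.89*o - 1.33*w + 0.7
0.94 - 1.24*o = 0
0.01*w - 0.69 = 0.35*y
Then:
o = 0.76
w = 1.64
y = -1.92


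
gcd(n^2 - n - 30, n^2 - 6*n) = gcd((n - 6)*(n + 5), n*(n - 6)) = n - 6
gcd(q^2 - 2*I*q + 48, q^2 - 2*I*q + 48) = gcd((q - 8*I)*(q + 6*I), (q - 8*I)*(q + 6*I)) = q^2 - 2*I*q + 48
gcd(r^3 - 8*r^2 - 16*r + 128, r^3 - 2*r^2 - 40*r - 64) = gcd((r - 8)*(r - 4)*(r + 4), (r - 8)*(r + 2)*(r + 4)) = r^2 - 4*r - 32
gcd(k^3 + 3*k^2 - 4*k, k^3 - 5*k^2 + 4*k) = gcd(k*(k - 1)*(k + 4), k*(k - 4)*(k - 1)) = k^2 - k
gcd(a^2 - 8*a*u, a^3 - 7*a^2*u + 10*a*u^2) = a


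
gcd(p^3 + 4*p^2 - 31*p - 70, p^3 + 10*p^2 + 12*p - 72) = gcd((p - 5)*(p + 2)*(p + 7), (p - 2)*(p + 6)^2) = 1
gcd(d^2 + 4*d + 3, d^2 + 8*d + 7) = d + 1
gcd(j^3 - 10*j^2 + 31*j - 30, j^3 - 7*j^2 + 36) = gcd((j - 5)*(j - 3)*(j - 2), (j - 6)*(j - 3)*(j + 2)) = j - 3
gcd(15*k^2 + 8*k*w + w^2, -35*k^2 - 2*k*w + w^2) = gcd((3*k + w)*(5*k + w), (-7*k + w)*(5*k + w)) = 5*k + w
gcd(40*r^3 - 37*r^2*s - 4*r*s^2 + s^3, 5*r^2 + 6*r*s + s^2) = 5*r + s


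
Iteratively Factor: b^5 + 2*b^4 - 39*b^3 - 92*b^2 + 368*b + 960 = (b + 4)*(b^4 - 2*b^3 - 31*b^2 + 32*b + 240) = (b + 4)^2*(b^3 - 6*b^2 - 7*b + 60) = (b - 5)*(b + 4)^2*(b^2 - b - 12) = (b - 5)*(b - 4)*(b + 4)^2*(b + 3)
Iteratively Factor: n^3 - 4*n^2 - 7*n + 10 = (n + 2)*(n^2 - 6*n + 5) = (n - 1)*(n + 2)*(n - 5)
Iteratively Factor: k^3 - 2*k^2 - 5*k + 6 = (k - 3)*(k^2 + k - 2) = (k - 3)*(k + 2)*(k - 1)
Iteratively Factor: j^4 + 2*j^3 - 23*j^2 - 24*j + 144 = (j - 3)*(j^3 + 5*j^2 - 8*j - 48) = (j - 3)*(j + 4)*(j^2 + j - 12) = (j - 3)*(j + 4)^2*(j - 3)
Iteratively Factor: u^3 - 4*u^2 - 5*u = (u)*(u^2 - 4*u - 5) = u*(u - 5)*(u + 1)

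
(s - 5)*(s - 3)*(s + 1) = s^3 - 7*s^2 + 7*s + 15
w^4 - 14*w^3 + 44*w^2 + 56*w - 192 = (w - 8)*(w - 6)*(w - 2)*(w + 2)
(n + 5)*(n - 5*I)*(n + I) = n^3 + 5*n^2 - 4*I*n^2 + 5*n - 20*I*n + 25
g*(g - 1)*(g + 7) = g^3 + 6*g^2 - 7*g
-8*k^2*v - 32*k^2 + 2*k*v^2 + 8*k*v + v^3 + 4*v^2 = (-2*k + v)*(4*k + v)*(v + 4)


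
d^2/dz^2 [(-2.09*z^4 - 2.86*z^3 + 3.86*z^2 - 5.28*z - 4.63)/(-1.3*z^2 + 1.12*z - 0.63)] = (7.0642*z^6 - 18.25824*z^5 + 26.000436*z^4 - 14.498696*z^3 + 63.762396*z^2 - 59.582796*z + 8.418872)/(2.197*z^6 - 5.6784*z^5 + 8.08626*z^4 - 6.908608*z^3 + 3.918726*z^2 - 1.333584*z + 0.250047)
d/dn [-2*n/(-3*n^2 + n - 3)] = 6*(1 - n^2)/(9*n^4 - 6*n^3 + 19*n^2 - 6*n + 9)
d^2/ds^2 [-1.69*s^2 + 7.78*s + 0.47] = -3.38000000000000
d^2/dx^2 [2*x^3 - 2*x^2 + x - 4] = 12*x - 4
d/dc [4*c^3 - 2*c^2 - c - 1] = 12*c^2 - 4*c - 1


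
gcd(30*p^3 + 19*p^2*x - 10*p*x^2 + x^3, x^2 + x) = 1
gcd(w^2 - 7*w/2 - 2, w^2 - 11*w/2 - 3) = w + 1/2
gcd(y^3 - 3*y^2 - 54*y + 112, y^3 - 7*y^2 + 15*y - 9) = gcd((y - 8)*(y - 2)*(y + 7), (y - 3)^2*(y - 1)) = 1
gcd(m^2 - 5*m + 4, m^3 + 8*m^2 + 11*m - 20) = m - 1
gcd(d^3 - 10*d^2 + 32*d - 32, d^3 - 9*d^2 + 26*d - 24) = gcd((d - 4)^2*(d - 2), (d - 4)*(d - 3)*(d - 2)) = d^2 - 6*d + 8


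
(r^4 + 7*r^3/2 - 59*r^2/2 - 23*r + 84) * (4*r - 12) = 4*r^5 + 2*r^4 - 160*r^3 + 262*r^2 + 612*r - 1008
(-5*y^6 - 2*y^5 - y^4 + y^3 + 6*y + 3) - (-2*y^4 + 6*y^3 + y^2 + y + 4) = -5*y^6 - 2*y^5 + y^4 - 5*y^3 - y^2 + 5*y - 1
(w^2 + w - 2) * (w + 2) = w^3 + 3*w^2 - 4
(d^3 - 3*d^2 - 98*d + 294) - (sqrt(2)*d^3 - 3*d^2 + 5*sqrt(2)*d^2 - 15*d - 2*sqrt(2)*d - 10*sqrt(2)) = -sqrt(2)*d^3 + d^3 - 5*sqrt(2)*d^2 - 83*d + 2*sqrt(2)*d + 10*sqrt(2) + 294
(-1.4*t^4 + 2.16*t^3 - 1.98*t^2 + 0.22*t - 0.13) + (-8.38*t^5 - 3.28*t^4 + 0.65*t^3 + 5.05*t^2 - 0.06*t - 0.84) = -8.38*t^5 - 4.68*t^4 + 2.81*t^3 + 3.07*t^2 + 0.16*t - 0.97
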